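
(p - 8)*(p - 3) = p^2 - 11*p + 24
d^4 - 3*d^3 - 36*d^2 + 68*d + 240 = (d - 6)*(d - 4)*(d + 2)*(d + 5)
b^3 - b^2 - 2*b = b*(b - 2)*(b + 1)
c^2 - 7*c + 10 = (c - 5)*(c - 2)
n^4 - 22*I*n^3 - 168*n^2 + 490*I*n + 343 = (n - 7*I)^3*(n - I)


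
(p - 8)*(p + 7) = p^2 - p - 56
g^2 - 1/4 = (g - 1/2)*(g + 1/2)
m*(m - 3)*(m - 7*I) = m^3 - 3*m^2 - 7*I*m^2 + 21*I*m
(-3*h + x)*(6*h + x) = -18*h^2 + 3*h*x + x^2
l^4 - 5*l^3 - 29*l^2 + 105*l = l*(l - 7)*(l - 3)*(l + 5)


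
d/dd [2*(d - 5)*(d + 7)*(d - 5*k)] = 6*d^2 - 20*d*k + 8*d - 20*k - 70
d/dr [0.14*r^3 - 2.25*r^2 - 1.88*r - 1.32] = 0.42*r^2 - 4.5*r - 1.88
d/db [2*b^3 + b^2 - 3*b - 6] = 6*b^2 + 2*b - 3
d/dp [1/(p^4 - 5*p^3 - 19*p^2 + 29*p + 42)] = (-4*p^3 + 15*p^2 + 38*p - 29)/(p^4 - 5*p^3 - 19*p^2 + 29*p + 42)^2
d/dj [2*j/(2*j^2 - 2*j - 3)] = 2*(-2*j^2 - 3)/(4*j^4 - 8*j^3 - 8*j^2 + 12*j + 9)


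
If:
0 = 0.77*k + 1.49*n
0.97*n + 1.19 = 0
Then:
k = 2.37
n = -1.23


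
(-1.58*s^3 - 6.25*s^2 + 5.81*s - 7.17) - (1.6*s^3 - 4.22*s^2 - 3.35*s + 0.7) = -3.18*s^3 - 2.03*s^2 + 9.16*s - 7.87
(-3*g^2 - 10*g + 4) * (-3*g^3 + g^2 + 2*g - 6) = 9*g^5 + 27*g^4 - 28*g^3 + 2*g^2 + 68*g - 24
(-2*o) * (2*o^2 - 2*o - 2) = -4*o^3 + 4*o^2 + 4*o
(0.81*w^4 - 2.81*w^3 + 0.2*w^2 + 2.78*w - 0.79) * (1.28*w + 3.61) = 1.0368*w^5 - 0.6727*w^4 - 9.8881*w^3 + 4.2804*w^2 + 9.0246*w - 2.8519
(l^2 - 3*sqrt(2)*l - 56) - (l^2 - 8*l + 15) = -3*sqrt(2)*l + 8*l - 71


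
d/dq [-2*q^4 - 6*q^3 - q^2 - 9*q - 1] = -8*q^3 - 18*q^2 - 2*q - 9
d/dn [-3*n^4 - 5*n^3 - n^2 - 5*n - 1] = -12*n^3 - 15*n^2 - 2*n - 5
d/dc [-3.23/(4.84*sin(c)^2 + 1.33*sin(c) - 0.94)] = (31.2664*sin(c) + 4.2959)*cos(c)/(4.84*sin(c)^2 + 1.33*sin(c) - 0.94)^2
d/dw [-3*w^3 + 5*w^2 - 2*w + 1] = -9*w^2 + 10*w - 2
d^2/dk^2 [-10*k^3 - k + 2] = -60*k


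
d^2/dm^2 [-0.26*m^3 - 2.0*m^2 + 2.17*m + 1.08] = -1.56*m - 4.0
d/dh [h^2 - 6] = 2*h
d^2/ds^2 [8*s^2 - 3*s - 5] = 16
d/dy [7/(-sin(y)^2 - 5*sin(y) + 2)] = 7*(2*sin(y) + 5)*cos(y)/(sin(y)^2 + 5*sin(y) - 2)^2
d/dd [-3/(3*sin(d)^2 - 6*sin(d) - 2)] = 18*(sin(d) - 1)*cos(d)/(-3*sin(d)^2 + 6*sin(d) + 2)^2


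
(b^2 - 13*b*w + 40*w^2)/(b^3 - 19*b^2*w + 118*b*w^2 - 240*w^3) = 1/(b - 6*w)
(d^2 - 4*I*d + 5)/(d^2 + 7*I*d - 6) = (d - 5*I)/(d + 6*I)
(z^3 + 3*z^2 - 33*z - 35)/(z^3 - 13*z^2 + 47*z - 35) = (z^2 + 8*z + 7)/(z^2 - 8*z + 7)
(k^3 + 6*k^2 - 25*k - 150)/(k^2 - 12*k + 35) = (k^2 + 11*k + 30)/(k - 7)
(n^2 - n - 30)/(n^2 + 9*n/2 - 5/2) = 2*(n - 6)/(2*n - 1)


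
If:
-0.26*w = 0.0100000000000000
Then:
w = -0.04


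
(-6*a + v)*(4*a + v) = -24*a^2 - 2*a*v + v^2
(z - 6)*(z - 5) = z^2 - 11*z + 30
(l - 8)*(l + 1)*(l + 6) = l^3 - l^2 - 50*l - 48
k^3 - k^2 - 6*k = k*(k - 3)*(k + 2)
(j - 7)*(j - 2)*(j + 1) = j^3 - 8*j^2 + 5*j + 14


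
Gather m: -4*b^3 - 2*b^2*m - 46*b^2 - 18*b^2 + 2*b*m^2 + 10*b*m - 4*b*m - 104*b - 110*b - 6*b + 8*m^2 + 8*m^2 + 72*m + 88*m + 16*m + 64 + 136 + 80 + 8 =-4*b^3 - 64*b^2 - 220*b + m^2*(2*b + 16) + m*(-2*b^2 + 6*b + 176) + 288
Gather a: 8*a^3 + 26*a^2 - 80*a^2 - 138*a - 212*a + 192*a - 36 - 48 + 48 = 8*a^3 - 54*a^2 - 158*a - 36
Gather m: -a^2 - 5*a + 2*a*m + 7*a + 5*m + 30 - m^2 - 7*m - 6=-a^2 + 2*a - m^2 + m*(2*a - 2) + 24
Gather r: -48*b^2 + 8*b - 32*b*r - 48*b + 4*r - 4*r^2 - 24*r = -48*b^2 - 40*b - 4*r^2 + r*(-32*b - 20)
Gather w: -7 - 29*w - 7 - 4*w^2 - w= -4*w^2 - 30*w - 14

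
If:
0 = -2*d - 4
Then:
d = -2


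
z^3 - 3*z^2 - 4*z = z*(z - 4)*(z + 1)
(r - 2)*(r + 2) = r^2 - 4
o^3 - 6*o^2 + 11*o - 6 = (o - 3)*(o - 2)*(o - 1)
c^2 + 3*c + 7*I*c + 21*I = (c + 3)*(c + 7*I)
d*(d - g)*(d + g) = d^3 - d*g^2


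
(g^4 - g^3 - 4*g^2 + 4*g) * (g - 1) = g^5 - 2*g^4 - 3*g^3 + 8*g^2 - 4*g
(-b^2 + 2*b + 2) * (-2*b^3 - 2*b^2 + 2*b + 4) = 2*b^5 - 2*b^4 - 10*b^3 - 4*b^2 + 12*b + 8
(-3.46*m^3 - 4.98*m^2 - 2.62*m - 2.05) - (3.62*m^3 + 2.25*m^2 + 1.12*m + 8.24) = -7.08*m^3 - 7.23*m^2 - 3.74*m - 10.29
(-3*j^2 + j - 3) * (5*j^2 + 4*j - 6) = -15*j^4 - 7*j^3 + 7*j^2 - 18*j + 18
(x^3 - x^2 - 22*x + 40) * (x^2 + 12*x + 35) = x^5 + 11*x^4 + x^3 - 259*x^2 - 290*x + 1400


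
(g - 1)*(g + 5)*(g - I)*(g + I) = g^4 + 4*g^3 - 4*g^2 + 4*g - 5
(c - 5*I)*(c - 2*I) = c^2 - 7*I*c - 10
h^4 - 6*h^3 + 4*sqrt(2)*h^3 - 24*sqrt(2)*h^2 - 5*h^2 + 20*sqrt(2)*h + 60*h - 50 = (h - 5)*(h - 1)*(h - sqrt(2))*(h + 5*sqrt(2))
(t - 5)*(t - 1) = t^2 - 6*t + 5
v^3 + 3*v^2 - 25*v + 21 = (v - 3)*(v - 1)*(v + 7)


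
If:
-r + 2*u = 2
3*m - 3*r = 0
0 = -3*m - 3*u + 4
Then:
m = 2/9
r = 2/9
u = 10/9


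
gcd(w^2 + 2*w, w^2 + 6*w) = w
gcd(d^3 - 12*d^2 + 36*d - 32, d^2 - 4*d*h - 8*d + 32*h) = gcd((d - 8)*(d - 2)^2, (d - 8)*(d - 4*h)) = d - 8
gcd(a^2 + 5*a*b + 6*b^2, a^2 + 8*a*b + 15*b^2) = a + 3*b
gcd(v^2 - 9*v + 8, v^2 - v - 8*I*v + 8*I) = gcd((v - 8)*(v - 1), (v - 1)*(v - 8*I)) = v - 1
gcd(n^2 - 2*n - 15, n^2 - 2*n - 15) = n^2 - 2*n - 15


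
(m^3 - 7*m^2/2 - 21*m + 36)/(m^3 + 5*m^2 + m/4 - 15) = 2*(m - 6)/(2*m + 5)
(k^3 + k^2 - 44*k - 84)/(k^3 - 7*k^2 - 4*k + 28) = (k + 6)/(k - 2)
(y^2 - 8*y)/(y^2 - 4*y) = (y - 8)/(y - 4)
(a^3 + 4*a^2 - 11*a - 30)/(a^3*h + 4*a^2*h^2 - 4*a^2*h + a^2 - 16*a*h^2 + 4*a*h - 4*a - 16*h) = (a^3 + 4*a^2 - 11*a - 30)/(a^3*h + 4*a^2*h^2 - 4*a^2*h + a^2 - 16*a*h^2 + 4*a*h - 4*a - 16*h)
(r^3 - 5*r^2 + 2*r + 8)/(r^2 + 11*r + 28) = (r^3 - 5*r^2 + 2*r + 8)/(r^2 + 11*r + 28)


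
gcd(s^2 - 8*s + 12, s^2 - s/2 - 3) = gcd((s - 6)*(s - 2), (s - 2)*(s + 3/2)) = s - 2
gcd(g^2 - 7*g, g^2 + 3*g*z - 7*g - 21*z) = g - 7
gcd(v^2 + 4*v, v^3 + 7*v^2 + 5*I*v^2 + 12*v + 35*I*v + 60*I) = v + 4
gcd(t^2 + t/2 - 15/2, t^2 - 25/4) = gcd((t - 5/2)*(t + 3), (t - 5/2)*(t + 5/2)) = t - 5/2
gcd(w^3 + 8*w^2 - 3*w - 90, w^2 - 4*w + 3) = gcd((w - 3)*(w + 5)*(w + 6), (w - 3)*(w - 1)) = w - 3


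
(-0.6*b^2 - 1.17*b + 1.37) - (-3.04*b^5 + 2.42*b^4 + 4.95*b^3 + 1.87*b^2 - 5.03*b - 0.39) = 3.04*b^5 - 2.42*b^4 - 4.95*b^3 - 2.47*b^2 + 3.86*b + 1.76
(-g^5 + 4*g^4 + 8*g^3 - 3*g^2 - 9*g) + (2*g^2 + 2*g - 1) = -g^5 + 4*g^4 + 8*g^3 - g^2 - 7*g - 1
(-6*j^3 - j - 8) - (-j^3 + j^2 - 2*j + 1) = -5*j^3 - j^2 + j - 9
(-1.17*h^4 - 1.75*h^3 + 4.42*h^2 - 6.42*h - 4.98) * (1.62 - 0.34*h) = 0.3978*h^5 - 1.3004*h^4 - 4.3378*h^3 + 9.3432*h^2 - 8.7072*h - 8.0676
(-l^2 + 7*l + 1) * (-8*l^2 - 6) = 8*l^4 - 56*l^3 - 2*l^2 - 42*l - 6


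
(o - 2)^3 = o^3 - 6*o^2 + 12*o - 8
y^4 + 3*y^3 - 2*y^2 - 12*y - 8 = (y - 2)*(y + 1)*(y + 2)^2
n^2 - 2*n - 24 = (n - 6)*(n + 4)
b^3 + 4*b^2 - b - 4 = (b - 1)*(b + 1)*(b + 4)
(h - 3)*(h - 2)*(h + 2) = h^3 - 3*h^2 - 4*h + 12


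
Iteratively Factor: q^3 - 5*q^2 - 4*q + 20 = (q + 2)*(q^2 - 7*q + 10) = (q - 5)*(q + 2)*(q - 2)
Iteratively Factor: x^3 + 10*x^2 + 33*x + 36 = (x + 4)*(x^2 + 6*x + 9) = (x + 3)*(x + 4)*(x + 3)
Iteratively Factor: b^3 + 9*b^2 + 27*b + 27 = (b + 3)*(b^2 + 6*b + 9) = (b + 3)^2*(b + 3)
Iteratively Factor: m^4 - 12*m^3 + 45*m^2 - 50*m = (m - 5)*(m^3 - 7*m^2 + 10*m) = (m - 5)*(m - 2)*(m^2 - 5*m) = (m - 5)^2*(m - 2)*(m)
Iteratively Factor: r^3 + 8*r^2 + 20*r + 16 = (r + 4)*(r^2 + 4*r + 4) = (r + 2)*(r + 4)*(r + 2)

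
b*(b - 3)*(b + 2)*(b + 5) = b^4 + 4*b^3 - 11*b^2 - 30*b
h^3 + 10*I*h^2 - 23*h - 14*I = (h + I)*(h + 2*I)*(h + 7*I)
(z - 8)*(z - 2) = z^2 - 10*z + 16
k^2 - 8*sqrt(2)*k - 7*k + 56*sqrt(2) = (k - 7)*(k - 8*sqrt(2))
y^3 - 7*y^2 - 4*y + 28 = (y - 7)*(y - 2)*(y + 2)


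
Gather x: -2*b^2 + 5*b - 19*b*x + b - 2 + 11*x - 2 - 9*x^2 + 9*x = -2*b^2 + 6*b - 9*x^2 + x*(20 - 19*b) - 4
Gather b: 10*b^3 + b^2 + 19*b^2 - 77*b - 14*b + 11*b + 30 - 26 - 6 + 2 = 10*b^3 + 20*b^2 - 80*b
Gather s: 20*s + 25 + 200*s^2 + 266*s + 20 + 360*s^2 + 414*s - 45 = 560*s^2 + 700*s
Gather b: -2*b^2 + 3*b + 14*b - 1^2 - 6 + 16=-2*b^2 + 17*b + 9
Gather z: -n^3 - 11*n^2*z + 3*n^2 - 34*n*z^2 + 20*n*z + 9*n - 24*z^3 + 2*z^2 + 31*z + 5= -n^3 + 3*n^2 + 9*n - 24*z^3 + z^2*(2 - 34*n) + z*(-11*n^2 + 20*n + 31) + 5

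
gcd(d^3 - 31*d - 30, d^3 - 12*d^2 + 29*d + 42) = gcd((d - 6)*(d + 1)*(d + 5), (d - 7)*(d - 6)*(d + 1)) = d^2 - 5*d - 6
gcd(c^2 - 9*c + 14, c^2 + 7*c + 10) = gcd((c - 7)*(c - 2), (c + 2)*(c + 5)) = 1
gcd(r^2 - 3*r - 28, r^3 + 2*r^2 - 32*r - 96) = r + 4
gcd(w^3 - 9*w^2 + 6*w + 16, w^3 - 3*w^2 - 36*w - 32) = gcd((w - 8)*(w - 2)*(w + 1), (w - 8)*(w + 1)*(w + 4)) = w^2 - 7*w - 8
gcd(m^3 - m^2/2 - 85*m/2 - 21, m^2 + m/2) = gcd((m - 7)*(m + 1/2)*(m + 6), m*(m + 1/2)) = m + 1/2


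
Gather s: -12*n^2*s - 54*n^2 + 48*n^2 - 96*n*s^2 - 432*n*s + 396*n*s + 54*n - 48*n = -6*n^2 - 96*n*s^2 + 6*n + s*(-12*n^2 - 36*n)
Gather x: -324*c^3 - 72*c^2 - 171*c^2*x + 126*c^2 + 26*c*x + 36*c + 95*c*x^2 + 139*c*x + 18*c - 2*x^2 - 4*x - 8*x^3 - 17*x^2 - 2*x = -324*c^3 + 54*c^2 + 54*c - 8*x^3 + x^2*(95*c - 19) + x*(-171*c^2 + 165*c - 6)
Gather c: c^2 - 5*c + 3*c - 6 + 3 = c^2 - 2*c - 3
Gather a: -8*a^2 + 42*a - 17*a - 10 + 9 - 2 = -8*a^2 + 25*a - 3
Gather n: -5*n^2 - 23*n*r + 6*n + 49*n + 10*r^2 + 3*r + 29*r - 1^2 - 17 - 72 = -5*n^2 + n*(55 - 23*r) + 10*r^2 + 32*r - 90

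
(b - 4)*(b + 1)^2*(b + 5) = b^4 + 3*b^3 - 17*b^2 - 39*b - 20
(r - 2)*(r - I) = r^2 - 2*r - I*r + 2*I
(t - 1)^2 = t^2 - 2*t + 1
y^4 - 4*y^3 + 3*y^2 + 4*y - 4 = (y - 2)^2*(y - 1)*(y + 1)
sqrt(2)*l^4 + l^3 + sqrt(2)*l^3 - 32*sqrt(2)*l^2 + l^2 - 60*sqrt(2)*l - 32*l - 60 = (l - 6)*(l + 2)*(l + 5)*(sqrt(2)*l + 1)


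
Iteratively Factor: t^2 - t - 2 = (t - 2)*(t + 1)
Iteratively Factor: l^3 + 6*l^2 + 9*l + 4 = (l + 4)*(l^2 + 2*l + 1) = (l + 1)*(l + 4)*(l + 1)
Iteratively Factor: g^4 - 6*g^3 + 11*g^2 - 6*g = (g - 3)*(g^3 - 3*g^2 + 2*g) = (g - 3)*(g - 1)*(g^2 - 2*g) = (g - 3)*(g - 2)*(g - 1)*(g)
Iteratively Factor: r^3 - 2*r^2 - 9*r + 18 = (r - 3)*(r^2 + r - 6) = (r - 3)*(r - 2)*(r + 3)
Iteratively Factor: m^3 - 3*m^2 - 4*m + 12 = (m - 3)*(m^2 - 4) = (m - 3)*(m - 2)*(m + 2)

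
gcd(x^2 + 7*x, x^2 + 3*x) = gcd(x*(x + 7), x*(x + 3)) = x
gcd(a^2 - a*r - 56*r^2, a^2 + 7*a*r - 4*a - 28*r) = a + 7*r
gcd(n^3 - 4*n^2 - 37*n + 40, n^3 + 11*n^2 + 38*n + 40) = n + 5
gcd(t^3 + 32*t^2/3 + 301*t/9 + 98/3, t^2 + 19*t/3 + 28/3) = t + 7/3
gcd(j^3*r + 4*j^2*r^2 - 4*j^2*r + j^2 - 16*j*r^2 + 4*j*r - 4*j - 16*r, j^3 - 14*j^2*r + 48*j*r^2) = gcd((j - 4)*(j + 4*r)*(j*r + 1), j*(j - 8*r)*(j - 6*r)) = 1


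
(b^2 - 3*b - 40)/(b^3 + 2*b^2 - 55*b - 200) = 1/(b + 5)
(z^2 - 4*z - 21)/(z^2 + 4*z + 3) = (z - 7)/(z + 1)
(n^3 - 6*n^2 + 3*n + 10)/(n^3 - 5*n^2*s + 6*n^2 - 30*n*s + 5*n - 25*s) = (-n^2 + 7*n - 10)/(-n^2 + 5*n*s - 5*n + 25*s)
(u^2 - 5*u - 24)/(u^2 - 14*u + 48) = (u + 3)/(u - 6)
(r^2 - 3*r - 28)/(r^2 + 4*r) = (r - 7)/r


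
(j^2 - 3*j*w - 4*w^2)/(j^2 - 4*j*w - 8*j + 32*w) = (j + w)/(j - 8)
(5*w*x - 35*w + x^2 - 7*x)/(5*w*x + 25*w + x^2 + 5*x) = (x - 7)/(x + 5)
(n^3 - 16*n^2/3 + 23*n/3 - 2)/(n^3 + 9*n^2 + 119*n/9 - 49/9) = 3*(n^2 - 5*n + 6)/(3*n^2 + 28*n + 49)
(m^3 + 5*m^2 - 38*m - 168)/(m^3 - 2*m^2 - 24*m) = (m + 7)/m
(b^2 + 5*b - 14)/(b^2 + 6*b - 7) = (b - 2)/(b - 1)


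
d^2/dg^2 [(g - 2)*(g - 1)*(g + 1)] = 6*g - 4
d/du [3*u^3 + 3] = 9*u^2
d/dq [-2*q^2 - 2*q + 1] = -4*q - 2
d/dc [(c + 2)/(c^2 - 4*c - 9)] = (c^2 - 4*c - 2*(c - 2)*(c + 2) - 9)/(-c^2 + 4*c + 9)^2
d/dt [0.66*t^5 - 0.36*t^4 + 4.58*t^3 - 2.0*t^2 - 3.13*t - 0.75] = 3.3*t^4 - 1.44*t^3 + 13.74*t^2 - 4.0*t - 3.13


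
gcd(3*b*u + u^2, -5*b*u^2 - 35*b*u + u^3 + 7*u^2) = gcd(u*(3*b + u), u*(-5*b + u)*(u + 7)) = u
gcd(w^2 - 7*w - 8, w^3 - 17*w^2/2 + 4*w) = w - 8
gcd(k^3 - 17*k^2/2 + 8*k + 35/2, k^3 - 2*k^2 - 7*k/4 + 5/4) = k^2 - 3*k/2 - 5/2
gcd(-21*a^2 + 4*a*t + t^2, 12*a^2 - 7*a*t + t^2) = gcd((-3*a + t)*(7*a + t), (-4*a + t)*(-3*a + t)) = -3*a + t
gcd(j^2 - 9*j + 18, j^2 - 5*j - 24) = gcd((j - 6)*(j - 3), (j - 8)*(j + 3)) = 1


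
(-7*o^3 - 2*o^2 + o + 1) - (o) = -7*o^3 - 2*o^2 + 1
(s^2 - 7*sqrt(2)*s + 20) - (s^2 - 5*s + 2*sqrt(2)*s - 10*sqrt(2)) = -9*sqrt(2)*s + 5*s + 10*sqrt(2) + 20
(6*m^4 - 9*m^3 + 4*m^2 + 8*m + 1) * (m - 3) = 6*m^5 - 27*m^4 + 31*m^3 - 4*m^2 - 23*m - 3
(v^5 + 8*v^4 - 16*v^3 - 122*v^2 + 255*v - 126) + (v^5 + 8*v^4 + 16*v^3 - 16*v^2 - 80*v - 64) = 2*v^5 + 16*v^4 - 138*v^2 + 175*v - 190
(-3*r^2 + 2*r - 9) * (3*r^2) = -9*r^4 + 6*r^3 - 27*r^2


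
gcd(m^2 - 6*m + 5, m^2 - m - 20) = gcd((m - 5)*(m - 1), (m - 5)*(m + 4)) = m - 5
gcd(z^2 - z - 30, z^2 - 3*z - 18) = z - 6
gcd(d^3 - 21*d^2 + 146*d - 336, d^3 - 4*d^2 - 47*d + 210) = d - 6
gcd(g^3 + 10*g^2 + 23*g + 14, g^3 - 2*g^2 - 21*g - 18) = g + 1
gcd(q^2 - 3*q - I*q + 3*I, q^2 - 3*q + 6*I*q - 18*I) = q - 3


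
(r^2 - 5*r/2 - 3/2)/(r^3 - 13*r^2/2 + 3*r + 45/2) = (2*r + 1)/(2*r^2 - 7*r - 15)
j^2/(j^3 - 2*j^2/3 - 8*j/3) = 3*j/(3*j^2 - 2*j - 8)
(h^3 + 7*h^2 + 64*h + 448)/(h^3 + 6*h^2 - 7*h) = (h^2 + 64)/(h*(h - 1))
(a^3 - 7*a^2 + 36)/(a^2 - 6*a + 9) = (a^2 - 4*a - 12)/(a - 3)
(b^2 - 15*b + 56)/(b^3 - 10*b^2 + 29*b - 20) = (b^2 - 15*b + 56)/(b^3 - 10*b^2 + 29*b - 20)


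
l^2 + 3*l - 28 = (l - 4)*(l + 7)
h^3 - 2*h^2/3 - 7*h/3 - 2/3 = (h - 2)*(h + 1/3)*(h + 1)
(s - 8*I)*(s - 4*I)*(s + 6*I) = s^3 - 6*I*s^2 + 40*s - 192*I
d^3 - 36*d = d*(d - 6)*(d + 6)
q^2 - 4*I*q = q*(q - 4*I)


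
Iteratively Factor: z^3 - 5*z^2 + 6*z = (z - 3)*(z^2 - 2*z) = z*(z - 3)*(z - 2)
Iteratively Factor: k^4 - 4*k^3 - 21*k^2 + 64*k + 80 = (k + 4)*(k^3 - 8*k^2 + 11*k + 20) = (k + 1)*(k + 4)*(k^2 - 9*k + 20) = (k - 4)*(k + 1)*(k + 4)*(k - 5)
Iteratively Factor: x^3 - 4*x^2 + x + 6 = (x - 3)*(x^2 - x - 2) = (x - 3)*(x - 2)*(x + 1)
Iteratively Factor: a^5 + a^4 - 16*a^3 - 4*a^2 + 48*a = (a + 4)*(a^4 - 3*a^3 - 4*a^2 + 12*a) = (a - 2)*(a + 4)*(a^3 - a^2 - 6*a) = a*(a - 2)*(a + 4)*(a^2 - a - 6) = a*(a - 3)*(a - 2)*(a + 4)*(a + 2)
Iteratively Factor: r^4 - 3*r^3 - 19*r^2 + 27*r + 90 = (r + 3)*(r^3 - 6*r^2 - r + 30) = (r + 2)*(r + 3)*(r^2 - 8*r + 15) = (r - 3)*(r + 2)*(r + 3)*(r - 5)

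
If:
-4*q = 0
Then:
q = 0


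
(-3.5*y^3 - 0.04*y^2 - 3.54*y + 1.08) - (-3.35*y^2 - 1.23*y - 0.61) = -3.5*y^3 + 3.31*y^2 - 2.31*y + 1.69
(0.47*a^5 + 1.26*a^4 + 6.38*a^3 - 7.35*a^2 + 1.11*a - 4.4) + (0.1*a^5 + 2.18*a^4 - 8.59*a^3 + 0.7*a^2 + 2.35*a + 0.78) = 0.57*a^5 + 3.44*a^4 - 2.21*a^3 - 6.65*a^2 + 3.46*a - 3.62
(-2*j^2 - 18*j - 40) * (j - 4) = -2*j^3 - 10*j^2 + 32*j + 160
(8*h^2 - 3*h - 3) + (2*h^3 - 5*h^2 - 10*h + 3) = 2*h^3 + 3*h^2 - 13*h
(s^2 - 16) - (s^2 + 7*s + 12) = -7*s - 28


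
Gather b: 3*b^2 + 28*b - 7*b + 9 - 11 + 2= 3*b^2 + 21*b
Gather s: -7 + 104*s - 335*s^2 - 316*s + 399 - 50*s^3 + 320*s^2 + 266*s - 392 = -50*s^3 - 15*s^2 + 54*s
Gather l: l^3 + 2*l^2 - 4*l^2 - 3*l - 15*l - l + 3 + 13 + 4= l^3 - 2*l^2 - 19*l + 20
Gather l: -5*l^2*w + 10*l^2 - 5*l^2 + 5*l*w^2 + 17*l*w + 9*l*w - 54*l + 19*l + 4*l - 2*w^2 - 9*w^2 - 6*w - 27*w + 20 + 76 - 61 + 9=l^2*(5 - 5*w) + l*(5*w^2 + 26*w - 31) - 11*w^2 - 33*w + 44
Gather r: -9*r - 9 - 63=-9*r - 72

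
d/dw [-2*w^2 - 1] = -4*w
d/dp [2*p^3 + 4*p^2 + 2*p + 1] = 6*p^2 + 8*p + 2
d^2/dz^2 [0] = 0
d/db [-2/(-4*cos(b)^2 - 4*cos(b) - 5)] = 8*(sin(b) + sin(2*b))/(4*cos(b) + 2*cos(2*b) + 7)^2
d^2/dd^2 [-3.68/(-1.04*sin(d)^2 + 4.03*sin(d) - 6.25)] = (-15.921152*sin(d)^4 + 46.270848*sin(d)^3 + 59.795216*sin(d)^2 - 185.231696*sin(d) + 71.693024)/(1.04*sin(d)^2 - 4.03*sin(d) + 6.25)^3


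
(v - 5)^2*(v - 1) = v^3 - 11*v^2 + 35*v - 25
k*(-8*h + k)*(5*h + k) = -40*h^2*k - 3*h*k^2 + k^3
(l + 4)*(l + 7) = l^2 + 11*l + 28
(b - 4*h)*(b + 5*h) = b^2 + b*h - 20*h^2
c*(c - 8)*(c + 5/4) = c^3 - 27*c^2/4 - 10*c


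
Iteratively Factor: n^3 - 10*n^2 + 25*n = (n - 5)*(n^2 - 5*n) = n*(n - 5)*(n - 5)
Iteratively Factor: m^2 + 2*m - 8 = (m + 4)*(m - 2)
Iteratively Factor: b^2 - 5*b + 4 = (b - 1)*(b - 4)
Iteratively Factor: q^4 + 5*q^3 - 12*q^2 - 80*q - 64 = (q + 4)*(q^3 + q^2 - 16*q - 16) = (q - 4)*(q + 4)*(q^2 + 5*q + 4) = (q - 4)*(q + 4)^2*(q + 1)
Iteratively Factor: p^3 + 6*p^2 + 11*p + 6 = (p + 2)*(p^2 + 4*p + 3) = (p + 2)*(p + 3)*(p + 1)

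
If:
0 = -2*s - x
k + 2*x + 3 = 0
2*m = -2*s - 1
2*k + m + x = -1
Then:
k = 7/5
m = -8/5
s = 11/10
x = -11/5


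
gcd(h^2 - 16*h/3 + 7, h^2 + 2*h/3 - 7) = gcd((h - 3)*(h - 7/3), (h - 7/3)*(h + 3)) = h - 7/3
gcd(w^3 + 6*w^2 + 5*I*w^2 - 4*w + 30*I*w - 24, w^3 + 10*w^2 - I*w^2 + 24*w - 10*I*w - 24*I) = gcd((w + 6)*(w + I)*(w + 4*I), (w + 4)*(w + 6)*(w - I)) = w + 6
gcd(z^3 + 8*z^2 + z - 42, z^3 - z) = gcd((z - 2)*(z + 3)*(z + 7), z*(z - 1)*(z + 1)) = 1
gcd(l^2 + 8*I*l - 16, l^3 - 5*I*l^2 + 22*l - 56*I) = l + 4*I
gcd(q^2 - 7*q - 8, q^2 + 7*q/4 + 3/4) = q + 1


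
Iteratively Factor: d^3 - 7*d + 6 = (d + 3)*(d^2 - 3*d + 2) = (d - 1)*(d + 3)*(d - 2)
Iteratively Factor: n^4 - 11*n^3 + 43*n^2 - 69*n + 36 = (n - 3)*(n^3 - 8*n^2 + 19*n - 12) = (n - 3)^2*(n^2 - 5*n + 4) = (n - 4)*(n - 3)^2*(n - 1)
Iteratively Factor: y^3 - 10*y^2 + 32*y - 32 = (y - 4)*(y^2 - 6*y + 8) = (y - 4)*(y - 2)*(y - 4)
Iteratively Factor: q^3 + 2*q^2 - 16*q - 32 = (q + 4)*(q^2 - 2*q - 8) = (q + 2)*(q + 4)*(q - 4)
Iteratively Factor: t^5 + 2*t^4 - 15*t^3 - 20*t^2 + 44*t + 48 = (t - 2)*(t^4 + 4*t^3 - 7*t^2 - 34*t - 24) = (t - 3)*(t - 2)*(t^3 + 7*t^2 + 14*t + 8) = (t - 3)*(t - 2)*(t + 1)*(t^2 + 6*t + 8) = (t - 3)*(t - 2)*(t + 1)*(t + 2)*(t + 4)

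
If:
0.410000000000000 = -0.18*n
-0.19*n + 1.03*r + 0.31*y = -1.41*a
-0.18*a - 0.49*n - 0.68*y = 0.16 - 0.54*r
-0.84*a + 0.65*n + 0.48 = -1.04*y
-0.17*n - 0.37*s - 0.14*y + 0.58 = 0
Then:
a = -0.05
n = -2.28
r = -0.63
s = 2.27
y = 0.92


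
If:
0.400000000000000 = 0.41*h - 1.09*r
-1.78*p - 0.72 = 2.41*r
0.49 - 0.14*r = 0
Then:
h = 10.28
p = -5.14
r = 3.50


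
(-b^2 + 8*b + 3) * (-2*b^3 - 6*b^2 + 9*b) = 2*b^5 - 10*b^4 - 63*b^3 + 54*b^2 + 27*b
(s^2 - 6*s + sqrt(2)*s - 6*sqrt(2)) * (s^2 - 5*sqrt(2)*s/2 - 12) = s^4 - 6*s^3 - 3*sqrt(2)*s^3/2 - 17*s^2 + 9*sqrt(2)*s^2 - 12*sqrt(2)*s + 102*s + 72*sqrt(2)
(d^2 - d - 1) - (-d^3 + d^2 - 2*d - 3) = d^3 + d + 2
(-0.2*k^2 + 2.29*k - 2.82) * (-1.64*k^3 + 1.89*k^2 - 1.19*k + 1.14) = 0.328*k^5 - 4.1336*k^4 + 9.1909*k^3 - 8.2829*k^2 + 5.9664*k - 3.2148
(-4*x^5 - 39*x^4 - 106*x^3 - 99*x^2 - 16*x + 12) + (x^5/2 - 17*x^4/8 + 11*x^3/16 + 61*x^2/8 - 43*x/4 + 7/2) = -7*x^5/2 - 329*x^4/8 - 1685*x^3/16 - 731*x^2/8 - 107*x/4 + 31/2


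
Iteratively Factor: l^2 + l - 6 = (l + 3)*(l - 2)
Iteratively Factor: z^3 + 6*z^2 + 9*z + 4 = (z + 1)*(z^2 + 5*z + 4) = (z + 1)^2*(z + 4)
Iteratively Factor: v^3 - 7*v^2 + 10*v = (v - 5)*(v^2 - 2*v) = (v - 5)*(v - 2)*(v)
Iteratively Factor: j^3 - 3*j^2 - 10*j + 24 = (j - 4)*(j^2 + j - 6) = (j - 4)*(j + 3)*(j - 2)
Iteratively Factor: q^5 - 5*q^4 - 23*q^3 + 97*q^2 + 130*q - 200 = (q - 5)*(q^4 - 23*q^2 - 18*q + 40) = (q - 5)^2*(q^3 + 5*q^2 + 2*q - 8) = (q - 5)^2*(q + 4)*(q^2 + q - 2) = (q - 5)^2*(q - 1)*(q + 4)*(q + 2)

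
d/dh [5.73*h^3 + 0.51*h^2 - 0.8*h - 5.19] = 17.19*h^2 + 1.02*h - 0.8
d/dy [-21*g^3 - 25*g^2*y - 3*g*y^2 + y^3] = -25*g^2 - 6*g*y + 3*y^2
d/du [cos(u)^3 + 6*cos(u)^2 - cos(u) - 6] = (-3*cos(u)^2 - 12*cos(u) + 1)*sin(u)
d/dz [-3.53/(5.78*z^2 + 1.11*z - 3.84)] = (40.8068*z + 3.9183)/(5.78*z^2 + 1.11*z - 3.84)^2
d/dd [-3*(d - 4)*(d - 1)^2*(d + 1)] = -12*d^3 + 45*d^2 - 18*d - 15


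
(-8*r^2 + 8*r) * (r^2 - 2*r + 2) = -8*r^4 + 24*r^3 - 32*r^2 + 16*r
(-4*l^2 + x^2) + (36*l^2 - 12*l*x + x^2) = 32*l^2 - 12*l*x + 2*x^2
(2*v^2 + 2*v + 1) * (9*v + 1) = 18*v^3 + 20*v^2 + 11*v + 1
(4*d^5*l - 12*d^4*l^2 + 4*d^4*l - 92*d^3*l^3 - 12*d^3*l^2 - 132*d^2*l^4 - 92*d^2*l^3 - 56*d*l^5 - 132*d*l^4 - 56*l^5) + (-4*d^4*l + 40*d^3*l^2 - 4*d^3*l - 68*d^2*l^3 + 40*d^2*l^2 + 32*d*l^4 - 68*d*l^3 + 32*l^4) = 4*d^5*l - 12*d^4*l^2 - 92*d^3*l^3 + 28*d^3*l^2 - 4*d^3*l - 132*d^2*l^4 - 160*d^2*l^3 + 40*d^2*l^2 - 56*d*l^5 - 100*d*l^4 - 68*d*l^3 - 56*l^5 + 32*l^4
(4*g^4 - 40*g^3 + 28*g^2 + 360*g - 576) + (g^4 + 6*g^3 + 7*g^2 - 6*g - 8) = 5*g^4 - 34*g^3 + 35*g^2 + 354*g - 584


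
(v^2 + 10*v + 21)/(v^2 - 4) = (v^2 + 10*v + 21)/(v^2 - 4)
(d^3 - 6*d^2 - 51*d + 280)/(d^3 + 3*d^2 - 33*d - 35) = (d - 8)/(d + 1)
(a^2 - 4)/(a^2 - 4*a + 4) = (a + 2)/(a - 2)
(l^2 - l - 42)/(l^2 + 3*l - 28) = (l^2 - l - 42)/(l^2 + 3*l - 28)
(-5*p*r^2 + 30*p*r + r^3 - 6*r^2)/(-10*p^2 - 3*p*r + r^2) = r*(r - 6)/(2*p + r)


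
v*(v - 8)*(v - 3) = v^3 - 11*v^2 + 24*v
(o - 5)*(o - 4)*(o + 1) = o^3 - 8*o^2 + 11*o + 20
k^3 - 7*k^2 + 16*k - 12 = (k - 3)*(k - 2)^2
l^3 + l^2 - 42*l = l*(l - 6)*(l + 7)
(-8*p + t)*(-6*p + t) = 48*p^2 - 14*p*t + t^2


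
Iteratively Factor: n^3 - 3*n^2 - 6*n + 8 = (n - 4)*(n^2 + n - 2) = (n - 4)*(n + 2)*(n - 1)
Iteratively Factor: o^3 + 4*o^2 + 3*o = (o)*(o^2 + 4*o + 3) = o*(o + 3)*(o + 1)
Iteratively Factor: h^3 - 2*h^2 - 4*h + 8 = (h - 2)*(h^2 - 4) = (h - 2)^2*(h + 2)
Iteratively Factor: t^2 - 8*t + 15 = (t - 5)*(t - 3)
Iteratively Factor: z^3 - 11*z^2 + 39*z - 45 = (z - 3)*(z^2 - 8*z + 15) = (z - 5)*(z - 3)*(z - 3)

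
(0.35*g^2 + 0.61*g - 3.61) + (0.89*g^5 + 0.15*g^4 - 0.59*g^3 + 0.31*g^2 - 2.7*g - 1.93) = 0.89*g^5 + 0.15*g^4 - 0.59*g^3 + 0.66*g^2 - 2.09*g - 5.54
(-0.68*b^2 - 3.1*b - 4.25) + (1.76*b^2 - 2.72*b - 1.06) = 1.08*b^2 - 5.82*b - 5.31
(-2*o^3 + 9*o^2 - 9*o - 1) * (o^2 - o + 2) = -2*o^5 + 11*o^4 - 22*o^3 + 26*o^2 - 17*o - 2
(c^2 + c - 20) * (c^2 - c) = c^4 - 21*c^2 + 20*c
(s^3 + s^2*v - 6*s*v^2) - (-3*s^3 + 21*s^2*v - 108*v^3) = 4*s^3 - 20*s^2*v - 6*s*v^2 + 108*v^3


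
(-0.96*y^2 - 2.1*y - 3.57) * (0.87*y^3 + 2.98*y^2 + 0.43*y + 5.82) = -0.8352*y^5 - 4.6878*y^4 - 9.7767*y^3 - 17.1288*y^2 - 13.7571*y - 20.7774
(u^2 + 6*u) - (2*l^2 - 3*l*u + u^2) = -2*l^2 + 3*l*u + 6*u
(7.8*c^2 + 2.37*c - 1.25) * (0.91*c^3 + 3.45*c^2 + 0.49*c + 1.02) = 7.098*c^5 + 29.0667*c^4 + 10.861*c^3 + 4.8048*c^2 + 1.8049*c - 1.275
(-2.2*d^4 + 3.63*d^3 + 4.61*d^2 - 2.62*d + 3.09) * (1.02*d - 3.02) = -2.244*d^5 + 10.3466*d^4 - 6.2604*d^3 - 16.5946*d^2 + 11.0642*d - 9.3318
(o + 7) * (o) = o^2 + 7*o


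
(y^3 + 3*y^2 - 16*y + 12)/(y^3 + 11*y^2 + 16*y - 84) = (y - 1)/(y + 7)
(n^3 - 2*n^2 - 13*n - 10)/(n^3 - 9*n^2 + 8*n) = (n^3 - 2*n^2 - 13*n - 10)/(n*(n^2 - 9*n + 8))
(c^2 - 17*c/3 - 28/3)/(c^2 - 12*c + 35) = (c + 4/3)/(c - 5)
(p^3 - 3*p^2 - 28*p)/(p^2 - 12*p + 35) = p*(p + 4)/(p - 5)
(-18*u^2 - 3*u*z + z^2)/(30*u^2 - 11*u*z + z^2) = (3*u + z)/(-5*u + z)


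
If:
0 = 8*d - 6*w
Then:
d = 3*w/4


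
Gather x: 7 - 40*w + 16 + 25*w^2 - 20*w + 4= 25*w^2 - 60*w + 27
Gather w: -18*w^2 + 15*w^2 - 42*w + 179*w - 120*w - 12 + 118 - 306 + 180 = -3*w^2 + 17*w - 20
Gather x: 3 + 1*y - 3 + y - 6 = 2*y - 6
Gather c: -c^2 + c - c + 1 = 1 - c^2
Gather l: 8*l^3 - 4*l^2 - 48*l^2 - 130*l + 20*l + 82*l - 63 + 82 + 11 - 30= 8*l^3 - 52*l^2 - 28*l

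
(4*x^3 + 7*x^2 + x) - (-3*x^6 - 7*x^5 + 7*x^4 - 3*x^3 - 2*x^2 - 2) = 3*x^6 + 7*x^5 - 7*x^4 + 7*x^3 + 9*x^2 + x + 2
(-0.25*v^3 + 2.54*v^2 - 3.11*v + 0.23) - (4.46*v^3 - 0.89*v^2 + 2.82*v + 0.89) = -4.71*v^3 + 3.43*v^2 - 5.93*v - 0.66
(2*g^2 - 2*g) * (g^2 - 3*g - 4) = 2*g^4 - 8*g^3 - 2*g^2 + 8*g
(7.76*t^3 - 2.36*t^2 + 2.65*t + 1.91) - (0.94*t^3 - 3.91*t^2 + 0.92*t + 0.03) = 6.82*t^3 + 1.55*t^2 + 1.73*t + 1.88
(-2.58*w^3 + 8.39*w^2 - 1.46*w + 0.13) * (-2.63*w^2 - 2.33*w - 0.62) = 6.7854*w^5 - 16.0543*w^4 - 14.1093*w^3 - 2.1419*w^2 + 0.6023*w - 0.0806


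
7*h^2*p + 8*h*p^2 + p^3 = p*(h + p)*(7*h + p)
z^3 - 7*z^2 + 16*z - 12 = (z - 3)*(z - 2)^2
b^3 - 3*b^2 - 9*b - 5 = (b - 5)*(b + 1)^2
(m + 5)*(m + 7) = m^2 + 12*m + 35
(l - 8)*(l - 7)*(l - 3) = l^3 - 18*l^2 + 101*l - 168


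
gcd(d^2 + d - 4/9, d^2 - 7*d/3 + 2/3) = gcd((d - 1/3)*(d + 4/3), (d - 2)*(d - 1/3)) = d - 1/3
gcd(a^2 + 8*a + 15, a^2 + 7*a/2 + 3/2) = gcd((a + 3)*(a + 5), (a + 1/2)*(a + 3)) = a + 3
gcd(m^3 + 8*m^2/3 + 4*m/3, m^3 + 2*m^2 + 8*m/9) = m^2 + 2*m/3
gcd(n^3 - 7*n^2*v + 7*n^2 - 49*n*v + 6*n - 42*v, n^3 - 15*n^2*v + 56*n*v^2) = -n + 7*v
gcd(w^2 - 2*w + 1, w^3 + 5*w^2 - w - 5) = w - 1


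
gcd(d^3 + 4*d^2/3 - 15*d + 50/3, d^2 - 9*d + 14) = d - 2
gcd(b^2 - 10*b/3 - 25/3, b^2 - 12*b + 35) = b - 5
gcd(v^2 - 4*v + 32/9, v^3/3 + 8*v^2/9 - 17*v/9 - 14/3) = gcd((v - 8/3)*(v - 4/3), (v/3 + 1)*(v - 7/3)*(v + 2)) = 1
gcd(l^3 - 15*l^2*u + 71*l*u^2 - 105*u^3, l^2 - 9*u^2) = -l + 3*u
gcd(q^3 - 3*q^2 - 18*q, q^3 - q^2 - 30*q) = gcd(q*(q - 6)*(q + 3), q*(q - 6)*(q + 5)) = q^2 - 6*q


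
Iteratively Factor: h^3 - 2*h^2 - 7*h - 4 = (h + 1)*(h^2 - 3*h - 4) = (h + 1)^2*(h - 4)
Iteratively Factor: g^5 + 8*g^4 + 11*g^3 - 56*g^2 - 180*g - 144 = (g + 2)*(g^4 + 6*g^3 - g^2 - 54*g - 72) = (g + 2)*(g + 3)*(g^3 + 3*g^2 - 10*g - 24) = (g - 3)*(g + 2)*(g + 3)*(g^2 + 6*g + 8) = (g - 3)*(g + 2)*(g + 3)*(g + 4)*(g + 2)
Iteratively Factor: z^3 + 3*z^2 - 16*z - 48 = (z + 3)*(z^2 - 16) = (z + 3)*(z + 4)*(z - 4)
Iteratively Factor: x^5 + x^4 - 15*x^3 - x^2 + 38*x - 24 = (x - 1)*(x^4 + 2*x^3 - 13*x^2 - 14*x + 24) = (x - 1)*(x + 4)*(x^3 - 2*x^2 - 5*x + 6) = (x - 3)*(x - 1)*(x + 4)*(x^2 + x - 2) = (x - 3)*(x - 1)^2*(x + 4)*(x + 2)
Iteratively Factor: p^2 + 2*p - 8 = (p + 4)*(p - 2)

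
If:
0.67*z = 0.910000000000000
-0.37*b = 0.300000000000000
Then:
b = -0.81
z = 1.36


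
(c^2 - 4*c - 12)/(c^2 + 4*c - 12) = (c^2 - 4*c - 12)/(c^2 + 4*c - 12)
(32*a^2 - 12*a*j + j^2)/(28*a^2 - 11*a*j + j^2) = (8*a - j)/(7*a - j)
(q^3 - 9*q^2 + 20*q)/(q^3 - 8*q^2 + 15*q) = (q - 4)/(q - 3)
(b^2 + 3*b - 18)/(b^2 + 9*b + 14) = (b^2 + 3*b - 18)/(b^2 + 9*b + 14)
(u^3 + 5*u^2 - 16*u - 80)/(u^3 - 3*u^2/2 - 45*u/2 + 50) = 2*(u + 4)/(2*u - 5)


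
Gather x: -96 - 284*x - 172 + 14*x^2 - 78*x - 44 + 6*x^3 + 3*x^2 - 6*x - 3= 6*x^3 + 17*x^2 - 368*x - 315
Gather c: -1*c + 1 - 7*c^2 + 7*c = -7*c^2 + 6*c + 1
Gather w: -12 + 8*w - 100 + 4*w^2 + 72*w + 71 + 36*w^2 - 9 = 40*w^2 + 80*w - 50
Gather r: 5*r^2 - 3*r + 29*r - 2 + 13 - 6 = 5*r^2 + 26*r + 5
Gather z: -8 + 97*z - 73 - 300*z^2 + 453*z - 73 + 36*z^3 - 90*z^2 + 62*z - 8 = 36*z^3 - 390*z^2 + 612*z - 162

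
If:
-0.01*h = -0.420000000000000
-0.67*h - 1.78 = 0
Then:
No Solution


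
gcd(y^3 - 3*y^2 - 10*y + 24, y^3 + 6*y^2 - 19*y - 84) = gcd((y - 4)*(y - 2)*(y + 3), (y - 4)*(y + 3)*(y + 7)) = y^2 - y - 12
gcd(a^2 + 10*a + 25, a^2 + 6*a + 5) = a + 5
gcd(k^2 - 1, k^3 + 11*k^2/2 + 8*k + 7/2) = k + 1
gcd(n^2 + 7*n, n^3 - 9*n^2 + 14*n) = n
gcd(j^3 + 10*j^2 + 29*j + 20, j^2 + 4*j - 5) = j + 5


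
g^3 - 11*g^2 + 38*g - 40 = (g - 5)*(g - 4)*(g - 2)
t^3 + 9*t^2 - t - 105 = (t - 3)*(t + 5)*(t + 7)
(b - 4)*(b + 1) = b^2 - 3*b - 4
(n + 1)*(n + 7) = n^2 + 8*n + 7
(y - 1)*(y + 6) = y^2 + 5*y - 6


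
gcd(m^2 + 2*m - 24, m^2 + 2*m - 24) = m^2 + 2*m - 24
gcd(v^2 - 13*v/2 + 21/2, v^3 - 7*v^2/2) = v - 7/2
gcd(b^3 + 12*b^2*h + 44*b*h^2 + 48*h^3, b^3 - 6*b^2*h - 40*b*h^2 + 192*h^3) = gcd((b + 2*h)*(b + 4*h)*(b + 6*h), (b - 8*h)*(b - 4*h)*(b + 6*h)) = b + 6*h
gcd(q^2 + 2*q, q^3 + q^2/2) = q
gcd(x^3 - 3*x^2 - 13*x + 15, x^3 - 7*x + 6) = x^2 + 2*x - 3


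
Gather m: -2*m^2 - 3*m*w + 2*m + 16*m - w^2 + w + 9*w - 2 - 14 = -2*m^2 + m*(18 - 3*w) - w^2 + 10*w - 16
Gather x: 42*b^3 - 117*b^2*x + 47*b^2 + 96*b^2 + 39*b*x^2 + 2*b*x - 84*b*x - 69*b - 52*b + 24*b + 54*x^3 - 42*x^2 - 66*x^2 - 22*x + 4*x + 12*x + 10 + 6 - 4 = 42*b^3 + 143*b^2 - 97*b + 54*x^3 + x^2*(39*b - 108) + x*(-117*b^2 - 82*b - 6) + 12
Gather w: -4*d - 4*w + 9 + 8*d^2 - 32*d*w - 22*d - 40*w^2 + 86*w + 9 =8*d^2 - 26*d - 40*w^2 + w*(82 - 32*d) + 18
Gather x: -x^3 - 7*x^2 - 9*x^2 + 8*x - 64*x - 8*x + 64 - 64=-x^3 - 16*x^2 - 64*x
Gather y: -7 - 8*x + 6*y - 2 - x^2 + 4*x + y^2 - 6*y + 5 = -x^2 - 4*x + y^2 - 4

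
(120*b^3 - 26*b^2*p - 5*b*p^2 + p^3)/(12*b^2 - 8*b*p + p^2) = (-20*b^2 + b*p + p^2)/(-2*b + p)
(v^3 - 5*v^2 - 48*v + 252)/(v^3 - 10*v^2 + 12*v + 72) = (v + 7)/(v + 2)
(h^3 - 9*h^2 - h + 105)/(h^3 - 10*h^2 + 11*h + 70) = (h + 3)/(h + 2)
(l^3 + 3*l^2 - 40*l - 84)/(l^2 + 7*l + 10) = (l^2 + l - 42)/(l + 5)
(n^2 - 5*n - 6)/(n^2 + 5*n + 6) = (n^2 - 5*n - 6)/(n^2 + 5*n + 6)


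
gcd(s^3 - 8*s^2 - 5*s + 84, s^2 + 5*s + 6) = s + 3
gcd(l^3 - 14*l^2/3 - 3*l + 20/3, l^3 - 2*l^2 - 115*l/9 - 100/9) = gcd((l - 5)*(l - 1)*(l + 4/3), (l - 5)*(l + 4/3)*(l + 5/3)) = l^2 - 11*l/3 - 20/3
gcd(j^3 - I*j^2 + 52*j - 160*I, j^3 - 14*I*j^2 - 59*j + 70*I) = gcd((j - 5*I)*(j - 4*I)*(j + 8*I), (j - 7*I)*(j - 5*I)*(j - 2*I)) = j - 5*I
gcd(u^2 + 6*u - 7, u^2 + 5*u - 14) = u + 7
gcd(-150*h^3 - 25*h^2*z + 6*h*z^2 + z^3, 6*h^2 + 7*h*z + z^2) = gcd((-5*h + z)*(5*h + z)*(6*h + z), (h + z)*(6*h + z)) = 6*h + z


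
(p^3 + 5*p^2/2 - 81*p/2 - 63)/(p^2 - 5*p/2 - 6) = (p^2 + p - 42)/(p - 4)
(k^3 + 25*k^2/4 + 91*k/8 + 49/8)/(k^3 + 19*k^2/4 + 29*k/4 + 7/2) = (k + 7/2)/(k + 2)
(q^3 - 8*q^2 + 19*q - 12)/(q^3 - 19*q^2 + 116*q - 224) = (q^2 - 4*q + 3)/(q^2 - 15*q + 56)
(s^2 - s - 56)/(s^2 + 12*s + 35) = (s - 8)/(s + 5)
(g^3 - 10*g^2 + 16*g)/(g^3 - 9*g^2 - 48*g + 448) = g*(g - 2)/(g^2 - g - 56)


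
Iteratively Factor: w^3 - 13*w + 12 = (w - 3)*(w^2 + 3*w - 4) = (w - 3)*(w + 4)*(w - 1)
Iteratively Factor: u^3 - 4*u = (u)*(u^2 - 4) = u*(u - 2)*(u + 2)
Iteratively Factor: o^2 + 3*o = (o + 3)*(o)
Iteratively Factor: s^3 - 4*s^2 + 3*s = (s - 3)*(s^2 - s) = s*(s - 3)*(s - 1)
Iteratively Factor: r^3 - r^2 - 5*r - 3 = (r - 3)*(r^2 + 2*r + 1) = (r - 3)*(r + 1)*(r + 1)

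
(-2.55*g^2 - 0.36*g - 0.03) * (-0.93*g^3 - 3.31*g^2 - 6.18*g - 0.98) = 2.3715*g^5 + 8.7753*g^4 + 16.9785*g^3 + 4.8231*g^2 + 0.5382*g + 0.0294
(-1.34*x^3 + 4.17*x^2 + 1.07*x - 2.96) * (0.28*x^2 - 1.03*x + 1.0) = -0.3752*x^5 + 2.5478*x^4 - 5.3355*x^3 + 2.2391*x^2 + 4.1188*x - 2.96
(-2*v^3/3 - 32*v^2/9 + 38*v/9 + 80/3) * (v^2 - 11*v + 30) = -2*v^5/3 + 34*v^4/9 + 70*v^3/3 - 1138*v^2/9 - 500*v/3 + 800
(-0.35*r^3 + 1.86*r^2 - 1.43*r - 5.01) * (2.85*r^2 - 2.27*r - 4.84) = -0.9975*r^5 + 6.0955*r^4 - 6.6037*r^3 - 20.0348*r^2 + 18.2939*r + 24.2484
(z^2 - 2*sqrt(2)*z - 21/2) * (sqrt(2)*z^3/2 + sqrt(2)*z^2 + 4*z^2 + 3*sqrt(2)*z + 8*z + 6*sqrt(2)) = sqrt(2)*z^5/2 + sqrt(2)*z^4 + 2*z^4 - 41*sqrt(2)*z^3/4 + 4*z^3 - 54*z^2 - 41*sqrt(2)*z^2/2 - 108*z - 63*sqrt(2)*z/2 - 63*sqrt(2)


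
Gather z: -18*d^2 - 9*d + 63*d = -18*d^2 + 54*d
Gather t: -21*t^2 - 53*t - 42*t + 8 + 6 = -21*t^2 - 95*t + 14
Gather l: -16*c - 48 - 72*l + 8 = -16*c - 72*l - 40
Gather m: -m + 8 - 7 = 1 - m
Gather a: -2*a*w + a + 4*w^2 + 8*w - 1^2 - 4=a*(1 - 2*w) + 4*w^2 + 8*w - 5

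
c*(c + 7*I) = c^2 + 7*I*c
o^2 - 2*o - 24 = (o - 6)*(o + 4)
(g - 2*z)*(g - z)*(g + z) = g^3 - 2*g^2*z - g*z^2 + 2*z^3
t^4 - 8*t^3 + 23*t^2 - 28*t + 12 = (t - 3)*(t - 2)^2*(t - 1)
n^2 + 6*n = n*(n + 6)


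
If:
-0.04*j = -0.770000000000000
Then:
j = 19.25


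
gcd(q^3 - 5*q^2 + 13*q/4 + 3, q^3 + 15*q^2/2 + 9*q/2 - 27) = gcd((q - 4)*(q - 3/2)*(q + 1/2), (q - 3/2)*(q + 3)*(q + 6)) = q - 3/2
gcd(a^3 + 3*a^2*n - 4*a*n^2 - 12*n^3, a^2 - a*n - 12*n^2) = a + 3*n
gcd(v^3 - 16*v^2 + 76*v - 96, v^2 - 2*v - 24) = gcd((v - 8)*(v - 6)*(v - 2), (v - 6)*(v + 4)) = v - 6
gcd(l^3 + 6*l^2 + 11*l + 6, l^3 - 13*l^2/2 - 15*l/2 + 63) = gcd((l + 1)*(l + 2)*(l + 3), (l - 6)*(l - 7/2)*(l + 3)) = l + 3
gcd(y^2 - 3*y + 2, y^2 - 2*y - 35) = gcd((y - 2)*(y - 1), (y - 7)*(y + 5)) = 1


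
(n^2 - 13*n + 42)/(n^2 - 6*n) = (n - 7)/n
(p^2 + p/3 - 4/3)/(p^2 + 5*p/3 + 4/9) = 3*(p - 1)/(3*p + 1)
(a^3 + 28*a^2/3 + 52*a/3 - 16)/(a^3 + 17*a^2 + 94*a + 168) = (a - 2/3)/(a + 7)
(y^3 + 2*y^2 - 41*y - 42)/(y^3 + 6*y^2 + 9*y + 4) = (y^2 + y - 42)/(y^2 + 5*y + 4)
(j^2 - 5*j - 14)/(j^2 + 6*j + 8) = (j - 7)/(j + 4)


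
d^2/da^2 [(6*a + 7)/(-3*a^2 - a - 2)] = 2*(27*(2*a + 1)*(3*a^2 + a + 2) - (6*a + 1)^2*(6*a + 7))/(3*a^2 + a + 2)^3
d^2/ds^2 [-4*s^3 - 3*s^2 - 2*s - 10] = -24*s - 6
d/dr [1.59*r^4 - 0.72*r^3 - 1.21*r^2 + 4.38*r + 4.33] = 6.36*r^3 - 2.16*r^2 - 2.42*r + 4.38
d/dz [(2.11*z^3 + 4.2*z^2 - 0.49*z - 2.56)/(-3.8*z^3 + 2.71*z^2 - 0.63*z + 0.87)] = (-3.5527136788005e-15*z^5 + 21.6781*z^4 - 6.3826*z^3 - 24.995*z^2 + 21.1832*z - 2.0391)/(14.44*z^6 - 20.596*z^5 + 12.1321*z^4 - 10.0266*z^3 + 5.1123*z^2 - 1.0962*z + 0.7569)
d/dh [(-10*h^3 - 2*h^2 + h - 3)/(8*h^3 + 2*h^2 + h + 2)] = (-4*h^4 - 36*h^3 + 8*h^2 + 4*h + 5)/(64*h^6 + 32*h^5 + 20*h^4 + 36*h^3 + 9*h^2 + 4*h + 4)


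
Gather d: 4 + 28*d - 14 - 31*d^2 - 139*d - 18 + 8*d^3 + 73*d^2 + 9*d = 8*d^3 + 42*d^2 - 102*d - 28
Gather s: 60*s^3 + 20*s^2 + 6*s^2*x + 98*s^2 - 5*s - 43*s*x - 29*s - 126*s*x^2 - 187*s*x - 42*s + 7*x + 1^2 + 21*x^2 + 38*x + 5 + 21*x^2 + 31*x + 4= 60*s^3 + s^2*(6*x + 118) + s*(-126*x^2 - 230*x - 76) + 42*x^2 + 76*x + 10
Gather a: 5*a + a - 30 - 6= 6*a - 36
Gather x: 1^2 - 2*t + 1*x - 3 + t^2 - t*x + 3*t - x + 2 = t^2 - t*x + t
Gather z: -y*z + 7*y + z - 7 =7*y + z*(1 - y) - 7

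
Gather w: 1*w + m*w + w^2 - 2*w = w^2 + w*(m - 1)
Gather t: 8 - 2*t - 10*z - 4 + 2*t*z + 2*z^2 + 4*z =t*(2*z - 2) + 2*z^2 - 6*z + 4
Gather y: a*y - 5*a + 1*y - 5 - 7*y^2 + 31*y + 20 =-5*a - 7*y^2 + y*(a + 32) + 15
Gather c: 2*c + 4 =2*c + 4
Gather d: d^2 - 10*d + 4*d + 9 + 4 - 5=d^2 - 6*d + 8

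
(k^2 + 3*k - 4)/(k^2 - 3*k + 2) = (k + 4)/(k - 2)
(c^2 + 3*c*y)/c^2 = (c + 3*y)/c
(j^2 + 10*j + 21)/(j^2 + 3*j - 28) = (j + 3)/(j - 4)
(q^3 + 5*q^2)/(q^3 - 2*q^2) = (q + 5)/(q - 2)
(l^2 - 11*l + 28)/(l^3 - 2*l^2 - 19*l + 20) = (l^2 - 11*l + 28)/(l^3 - 2*l^2 - 19*l + 20)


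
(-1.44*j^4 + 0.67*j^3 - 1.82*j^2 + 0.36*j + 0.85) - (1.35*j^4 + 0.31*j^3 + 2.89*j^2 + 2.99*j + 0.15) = -2.79*j^4 + 0.36*j^3 - 4.71*j^2 - 2.63*j + 0.7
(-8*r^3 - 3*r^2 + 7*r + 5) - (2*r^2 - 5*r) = -8*r^3 - 5*r^2 + 12*r + 5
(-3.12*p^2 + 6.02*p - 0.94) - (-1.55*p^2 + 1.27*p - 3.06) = -1.57*p^2 + 4.75*p + 2.12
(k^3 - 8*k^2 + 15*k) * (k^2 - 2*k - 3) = k^5 - 10*k^4 + 28*k^3 - 6*k^2 - 45*k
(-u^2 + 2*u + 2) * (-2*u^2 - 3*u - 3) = 2*u^4 - u^3 - 7*u^2 - 12*u - 6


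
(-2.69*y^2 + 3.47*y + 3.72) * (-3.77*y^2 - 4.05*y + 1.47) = 10.1413*y^4 - 2.1874*y^3 - 32.0322*y^2 - 9.9651*y + 5.4684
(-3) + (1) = -2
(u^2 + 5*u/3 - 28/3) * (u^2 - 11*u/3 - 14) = u^4 - 2*u^3 - 265*u^2/9 + 98*u/9 + 392/3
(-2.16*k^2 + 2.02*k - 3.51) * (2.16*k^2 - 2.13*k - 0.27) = -4.6656*k^4 + 8.964*k^3 - 11.301*k^2 + 6.9309*k + 0.9477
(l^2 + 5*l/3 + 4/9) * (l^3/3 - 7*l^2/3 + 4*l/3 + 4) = l^5/3 - 16*l^4/9 - 65*l^3/27 + 140*l^2/27 + 196*l/27 + 16/9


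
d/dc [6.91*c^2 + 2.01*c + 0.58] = 13.82*c + 2.01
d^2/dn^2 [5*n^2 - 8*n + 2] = 10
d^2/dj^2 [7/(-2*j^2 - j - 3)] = 14*(4*j^2 + 2*j - (4*j + 1)^2 + 6)/(2*j^2 + j + 3)^3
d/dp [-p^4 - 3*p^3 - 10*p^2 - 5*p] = -4*p^3 - 9*p^2 - 20*p - 5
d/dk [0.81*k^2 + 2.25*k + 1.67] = 1.62*k + 2.25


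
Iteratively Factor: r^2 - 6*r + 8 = (r - 2)*(r - 4)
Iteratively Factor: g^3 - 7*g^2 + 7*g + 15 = (g - 5)*(g^2 - 2*g - 3) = (g - 5)*(g - 3)*(g + 1)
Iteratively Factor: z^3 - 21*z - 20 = (z + 4)*(z^2 - 4*z - 5) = (z + 1)*(z + 4)*(z - 5)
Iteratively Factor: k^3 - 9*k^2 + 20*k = (k - 4)*(k^2 - 5*k) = (k - 5)*(k - 4)*(k)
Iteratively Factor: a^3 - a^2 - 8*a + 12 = (a - 2)*(a^2 + a - 6) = (a - 2)^2*(a + 3)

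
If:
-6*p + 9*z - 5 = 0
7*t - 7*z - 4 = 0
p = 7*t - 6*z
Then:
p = 41/3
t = 215/21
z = 29/3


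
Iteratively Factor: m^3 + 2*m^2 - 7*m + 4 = (m - 1)*(m^2 + 3*m - 4) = (m - 1)^2*(m + 4)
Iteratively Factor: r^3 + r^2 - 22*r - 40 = (r + 2)*(r^2 - r - 20) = (r + 2)*(r + 4)*(r - 5)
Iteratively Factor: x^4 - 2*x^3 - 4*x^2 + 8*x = (x - 2)*(x^3 - 4*x) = (x - 2)*(x + 2)*(x^2 - 2*x) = (x - 2)^2*(x + 2)*(x)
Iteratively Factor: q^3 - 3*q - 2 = (q - 2)*(q^2 + 2*q + 1) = (q - 2)*(q + 1)*(q + 1)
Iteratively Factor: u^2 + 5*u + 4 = (u + 1)*(u + 4)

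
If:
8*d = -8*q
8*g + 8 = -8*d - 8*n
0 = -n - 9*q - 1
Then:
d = -q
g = 10*q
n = -9*q - 1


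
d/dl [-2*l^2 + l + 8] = 1 - 4*l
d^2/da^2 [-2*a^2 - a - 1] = -4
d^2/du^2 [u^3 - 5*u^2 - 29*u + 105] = 6*u - 10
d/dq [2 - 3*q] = -3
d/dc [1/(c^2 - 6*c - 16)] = 2*(3 - c)/(-c^2 + 6*c + 16)^2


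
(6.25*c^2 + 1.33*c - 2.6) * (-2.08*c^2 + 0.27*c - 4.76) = -13.0*c^4 - 1.0789*c^3 - 23.9829*c^2 - 7.0328*c + 12.376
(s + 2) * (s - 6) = s^2 - 4*s - 12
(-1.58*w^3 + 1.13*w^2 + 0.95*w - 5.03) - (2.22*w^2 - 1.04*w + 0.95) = -1.58*w^3 - 1.09*w^2 + 1.99*w - 5.98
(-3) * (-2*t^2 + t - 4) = 6*t^2 - 3*t + 12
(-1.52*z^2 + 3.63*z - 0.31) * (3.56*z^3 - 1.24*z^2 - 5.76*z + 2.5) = -5.4112*z^5 + 14.8076*z^4 + 3.1504*z^3 - 24.3244*z^2 + 10.8606*z - 0.775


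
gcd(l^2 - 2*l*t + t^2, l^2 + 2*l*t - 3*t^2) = -l + t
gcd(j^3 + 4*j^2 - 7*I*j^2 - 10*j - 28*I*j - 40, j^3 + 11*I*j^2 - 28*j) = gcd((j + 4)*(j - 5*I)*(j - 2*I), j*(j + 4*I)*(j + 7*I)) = 1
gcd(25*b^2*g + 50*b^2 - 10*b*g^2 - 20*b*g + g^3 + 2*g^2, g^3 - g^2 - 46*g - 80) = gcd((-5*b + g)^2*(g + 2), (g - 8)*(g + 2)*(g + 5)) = g + 2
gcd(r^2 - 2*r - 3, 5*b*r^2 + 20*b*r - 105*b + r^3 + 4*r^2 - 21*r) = r - 3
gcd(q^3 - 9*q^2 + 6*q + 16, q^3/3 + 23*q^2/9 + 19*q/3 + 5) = 1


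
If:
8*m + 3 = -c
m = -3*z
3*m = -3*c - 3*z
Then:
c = 3/11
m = -9/22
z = 3/22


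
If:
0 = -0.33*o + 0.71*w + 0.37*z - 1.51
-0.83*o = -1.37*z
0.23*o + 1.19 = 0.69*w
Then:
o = 2.18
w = 2.45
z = 1.32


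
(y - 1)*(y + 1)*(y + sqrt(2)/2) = y^3 + sqrt(2)*y^2/2 - y - sqrt(2)/2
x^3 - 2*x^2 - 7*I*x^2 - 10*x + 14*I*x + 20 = (x - 2)*(x - 5*I)*(x - 2*I)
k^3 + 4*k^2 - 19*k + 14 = (k - 2)*(k - 1)*(k + 7)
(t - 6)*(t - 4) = t^2 - 10*t + 24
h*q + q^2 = q*(h + q)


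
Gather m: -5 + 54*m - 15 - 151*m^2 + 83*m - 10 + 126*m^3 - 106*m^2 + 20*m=126*m^3 - 257*m^2 + 157*m - 30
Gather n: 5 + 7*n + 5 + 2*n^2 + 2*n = 2*n^2 + 9*n + 10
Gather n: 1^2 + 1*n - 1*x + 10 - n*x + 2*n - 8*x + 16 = n*(3 - x) - 9*x + 27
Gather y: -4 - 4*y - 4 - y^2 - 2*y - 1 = -y^2 - 6*y - 9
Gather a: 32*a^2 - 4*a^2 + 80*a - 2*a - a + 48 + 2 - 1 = 28*a^2 + 77*a + 49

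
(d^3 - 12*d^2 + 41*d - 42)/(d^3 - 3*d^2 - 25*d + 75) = (d^2 - 9*d + 14)/(d^2 - 25)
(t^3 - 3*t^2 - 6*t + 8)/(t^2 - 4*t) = t + 1 - 2/t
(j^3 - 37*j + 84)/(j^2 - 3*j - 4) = (j^2 + 4*j - 21)/(j + 1)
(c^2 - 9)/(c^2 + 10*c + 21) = (c - 3)/(c + 7)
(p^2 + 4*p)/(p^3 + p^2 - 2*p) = (p + 4)/(p^2 + p - 2)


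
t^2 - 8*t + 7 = (t - 7)*(t - 1)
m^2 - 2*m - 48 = (m - 8)*(m + 6)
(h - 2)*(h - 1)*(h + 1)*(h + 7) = h^4 + 5*h^3 - 15*h^2 - 5*h + 14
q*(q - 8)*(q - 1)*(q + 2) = q^4 - 7*q^3 - 10*q^2 + 16*q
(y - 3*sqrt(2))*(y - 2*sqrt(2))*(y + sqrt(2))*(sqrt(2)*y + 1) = sqrt(2)*y^4 - 7*y^3 - 2*sqrt(2)*y^2 + 26*y + 12*sqrt(2)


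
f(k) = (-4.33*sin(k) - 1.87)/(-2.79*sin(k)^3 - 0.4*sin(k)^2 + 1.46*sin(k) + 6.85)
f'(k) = (-4.33*sin(k) - 1.87)*(8.37*sin(k)^2*cos(k) + 0.8*sin(k)*cos(k) - 1.46*cos(k))/(-2.79*sin(k)^3 - 0.4*sin(k)^2 + 1.46*sin(k) + 6.85)^2 - 4.33*cos(k)/(-2.79*sin(k)^3 - 0.4*sin(k)^2 + 1.46*sin(k) + 6.85)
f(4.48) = 0.31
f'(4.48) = 0.08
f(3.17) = -0.26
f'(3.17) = 0.58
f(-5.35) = -0.85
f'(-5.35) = -0.77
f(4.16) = 0.26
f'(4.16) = 0.25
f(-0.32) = -0.08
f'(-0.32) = -0.63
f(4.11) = 0.24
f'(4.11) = 0.28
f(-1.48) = 0.31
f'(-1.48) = -0.03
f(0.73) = -0.70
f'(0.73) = -0.69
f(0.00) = -0.27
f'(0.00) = -0.57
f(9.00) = -0.51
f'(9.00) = 0.57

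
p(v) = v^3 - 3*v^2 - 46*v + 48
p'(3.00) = -37.00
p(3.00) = -90.00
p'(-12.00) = 458.00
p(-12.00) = -1560.00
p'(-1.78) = -25.81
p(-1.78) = 114.74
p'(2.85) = -38.73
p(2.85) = -84.32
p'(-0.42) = -42.95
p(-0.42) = 66.72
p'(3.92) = -23.42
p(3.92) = -118.18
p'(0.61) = -48.54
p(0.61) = 19.05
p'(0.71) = -48.75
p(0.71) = 14.19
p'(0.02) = -46.12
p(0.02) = 47.08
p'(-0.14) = -45.10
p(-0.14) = 54.38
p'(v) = 3*v^2 - 6*v - 46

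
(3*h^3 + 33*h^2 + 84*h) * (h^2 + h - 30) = 3*h^5 + 36*h^4 + 27*h^3 - 906*h^2 - 2520*h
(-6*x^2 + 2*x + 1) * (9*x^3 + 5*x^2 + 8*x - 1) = -54*x^5 - 12*x^4 - 29*x^3 + 27*x^2 + 6*x - 1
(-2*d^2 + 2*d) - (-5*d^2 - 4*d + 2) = 3*d^2 + 6*d - 2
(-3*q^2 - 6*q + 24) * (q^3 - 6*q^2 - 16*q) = -3*q^5 + 12*q^4 + 108*q^3 - 48*q^2 - 384*q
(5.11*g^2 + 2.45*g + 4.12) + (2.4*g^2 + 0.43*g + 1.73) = 7.51*g^2 + 2.88*g + 5.85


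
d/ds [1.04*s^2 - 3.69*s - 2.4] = 2.08*s - 3.69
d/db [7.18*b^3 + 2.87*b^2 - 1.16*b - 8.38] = 21.54*b^2 + 5.74*b - 1.16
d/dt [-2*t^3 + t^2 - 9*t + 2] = -6*t^2 + 2*t - 9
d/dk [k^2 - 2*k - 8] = 2*k - 2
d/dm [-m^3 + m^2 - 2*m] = -3*m^2 + 2*m - 2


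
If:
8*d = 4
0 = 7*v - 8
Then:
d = 1/2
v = 8/7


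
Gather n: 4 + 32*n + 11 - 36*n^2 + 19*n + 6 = -36*n^2 + 51*n + 21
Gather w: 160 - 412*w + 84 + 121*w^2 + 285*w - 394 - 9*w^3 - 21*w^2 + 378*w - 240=-9*w^3 + 100*w^2 + 251*w - 390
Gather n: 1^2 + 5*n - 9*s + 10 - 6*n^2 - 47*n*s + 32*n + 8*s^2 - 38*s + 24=-6*n^2 + n*(37 - 47*s) + 8*s^2 - 47*s + 35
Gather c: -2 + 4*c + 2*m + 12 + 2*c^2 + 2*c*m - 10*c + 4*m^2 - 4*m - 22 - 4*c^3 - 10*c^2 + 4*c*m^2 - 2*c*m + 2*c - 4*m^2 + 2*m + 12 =-4*c^3 - 8*c^2 + c*(4*m^2 - 4)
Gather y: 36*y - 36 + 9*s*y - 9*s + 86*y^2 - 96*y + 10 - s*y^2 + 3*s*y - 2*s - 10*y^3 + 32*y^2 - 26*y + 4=-11*s - 10*y^3 + y^2*(118 - s) + y*(12*s - 86) - 22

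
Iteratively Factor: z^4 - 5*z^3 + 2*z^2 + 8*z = (z + 1)*(z^3 - 6*z^2 + 8*z) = (z - 2)*(z + 1)*(z^2 - 4*z) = (z - 4)*(z - 2)*(z + 1)*(z)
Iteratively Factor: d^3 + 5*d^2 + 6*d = (d)*(d^2 + 5*d + 6) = d*(d + 2)*(d + 3)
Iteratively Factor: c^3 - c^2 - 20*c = (c - 5)*(c^2 + 4*c) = c*(c - 5)*(c + 4)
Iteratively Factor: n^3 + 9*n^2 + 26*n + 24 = (n + 4)*(n^2 + 5*n + 6) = (n + 3)*(n + 4)*(n + 2)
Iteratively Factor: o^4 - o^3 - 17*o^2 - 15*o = (o - 5)*(o^3 + 4*o^2 + 3*o) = (o - 5)*(o + 3)*(o^2 + o) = (o - 5)*(o + 1)*(o + 3)*(o)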